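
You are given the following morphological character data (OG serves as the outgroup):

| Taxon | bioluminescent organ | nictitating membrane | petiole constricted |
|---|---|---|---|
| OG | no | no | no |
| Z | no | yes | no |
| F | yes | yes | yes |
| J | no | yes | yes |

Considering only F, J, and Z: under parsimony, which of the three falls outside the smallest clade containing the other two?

Z

The outgroup has state 'no' for every character, so 'yes' is the derived state throughout.
bioluminescent organ: derived state 'yes' in F only — an autapomorphy, so it tells us nothing about relationships among taxa.
All ingroup taxa share the derived state 'yes' for nictitating membrane; it defines the ingroup but does not resolve relationships within it.
petiole constricted (derived state 'yes') is shared by F and J — a synapomorphy uniting that clade.
Most parsimonious ingroup topology: (Z,(F,J)).
J and F share a more recent common ancestor with each other than either does with Z, so Z is the least closely related of the three.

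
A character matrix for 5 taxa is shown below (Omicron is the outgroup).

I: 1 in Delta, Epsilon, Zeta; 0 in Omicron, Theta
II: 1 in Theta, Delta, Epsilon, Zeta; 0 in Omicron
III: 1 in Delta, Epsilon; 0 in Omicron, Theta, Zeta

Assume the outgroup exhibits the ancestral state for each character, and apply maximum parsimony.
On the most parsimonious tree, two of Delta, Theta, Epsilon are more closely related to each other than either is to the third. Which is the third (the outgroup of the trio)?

The outgroup has state '0' for every character, so '1' is the derived state throughout.
I (derived state '1') is shared by Delta, Epsilon, and Zeta — a synapomorphy uniting that clade.
All ingroup taxa share the derived state '1' for II; it defines the ingroup but does not resolve relationships within it.
III: derived state '1' in Delta and Epsilon only — synapomorphy for {Delta, Epsilon}.
Most parsimonious ingroup topology: (Theta,((Delta,Epsilon),Zeta)).
Delta and Epsilon share a more recent common ancestor with each other than either does with Theta, so Theta is the least closely related of the three.

Theta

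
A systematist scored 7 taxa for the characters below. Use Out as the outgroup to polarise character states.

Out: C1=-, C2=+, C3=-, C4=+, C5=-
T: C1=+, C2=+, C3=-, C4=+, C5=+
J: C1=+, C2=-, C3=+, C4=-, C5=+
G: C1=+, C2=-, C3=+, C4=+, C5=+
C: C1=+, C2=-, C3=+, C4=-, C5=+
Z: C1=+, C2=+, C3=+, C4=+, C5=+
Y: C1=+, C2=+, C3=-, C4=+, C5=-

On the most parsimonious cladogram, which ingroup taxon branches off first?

Y

Character polarity is set by the outgroup: the derived state is whichever differs from the outgroup's state, so for C2, C4 the derived state is '-', and for the remaining characters it is '+'.
All ingroup taxa share the derived state '+' for C1; it defines the ingroup but does not resolve relationships within it.
C2: derived state '-' in C, G, and J only — synapomorphy for {C, G, J}.
C3 (derived state '+') is shared by C, G, J, and Z — a synapomorphy uniting that clade.
C4 (derived state '-') is shared by C and J — a synapomorphy uniting that clade.
C5: derived state '+' in C, G, J, T, and Z only — synapomorphy for {C, G, J, T, Z}.
Most parsimonious ingroup topology: ((T,(((J,C),G),Z)),Y).
Y is sister to the clade containing all other ingroup taxa, so it is the earliest-diverging (most basal) ingroup lineage.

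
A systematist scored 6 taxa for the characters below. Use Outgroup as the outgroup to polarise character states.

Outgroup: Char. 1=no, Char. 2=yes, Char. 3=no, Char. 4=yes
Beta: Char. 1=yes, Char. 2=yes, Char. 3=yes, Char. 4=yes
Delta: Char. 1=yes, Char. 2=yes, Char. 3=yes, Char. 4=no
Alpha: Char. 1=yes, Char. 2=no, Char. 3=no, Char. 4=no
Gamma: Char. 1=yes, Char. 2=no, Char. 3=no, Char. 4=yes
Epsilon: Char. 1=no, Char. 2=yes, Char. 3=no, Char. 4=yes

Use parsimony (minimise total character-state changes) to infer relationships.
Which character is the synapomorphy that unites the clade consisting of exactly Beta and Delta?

Char. 3

Character polarity is set by the outgroup: the derived state is whichever differs from the outgroup's state, so for Char. 2, Char. 4 the derived state is 'no', and for the remaining characters it is 'yes'.
Only Alpha, Beta, Delta, and Gamma show the derived state 'yes' for Char. 1, supporting them as a clade.
Only Alpha and Gamma show the derived state 'no' for Char. 2, supporting them as a clade.
Char. 3: derived state 'yes' in Beta and Delta only — synapomorphy for {Beta, Delta}.
Char. 4 (state 'no') occurs in Alpha and Delta but conflicts with the nesting implied by the other characters — most parsimoniously interpreted as homoplasy.
Most parsimonious ingroup topology: (((Beta,Delta),(Alpha,Gamma)),Epsilon).
The clade {Beta, Delta} is supported by Char. 3: its derived state 'yes' occurs in exactly those taxa and in no other taxon (including the outgroup).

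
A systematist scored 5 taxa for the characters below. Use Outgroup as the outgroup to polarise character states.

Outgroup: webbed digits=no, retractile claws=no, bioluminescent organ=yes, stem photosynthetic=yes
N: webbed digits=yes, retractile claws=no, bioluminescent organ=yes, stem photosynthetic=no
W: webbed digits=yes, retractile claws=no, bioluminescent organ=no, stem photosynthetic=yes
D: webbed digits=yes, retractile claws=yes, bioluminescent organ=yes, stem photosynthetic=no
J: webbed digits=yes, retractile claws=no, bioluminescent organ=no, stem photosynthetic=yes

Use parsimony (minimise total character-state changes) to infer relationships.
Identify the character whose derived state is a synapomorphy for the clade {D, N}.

stem photosynthetic

Character polarity is set by the outgroup: the derived state is whichever differs from the outgroup's state, so for bioluminescent organ, stem photosynthetic the derived state is 'no', and for the remaining characters it is 'yes'.
All ingroup taxa share the derived state 'yes' for webbed digits; it defines the ingroup but does not resolve relationships within it.
retractile claws: derived state 'yes' in D only — an autapomorphy, so it tells us nothing about relationships among taxa.
bioluminescent organ: derived state 'no' in J and W only — synapomorphy for {J, W}.
stem photosynthetic (derived state 'no') is shared by D and N — a synapomorphy uniting that clade.
Most parsimonious ingroup topology: ((N,D),(W,J)).
The clade {D, N} is supported by stem photosynthetic: its derived state 'no' occurs in exactly those taxa and in no other taxon (including the outgroup).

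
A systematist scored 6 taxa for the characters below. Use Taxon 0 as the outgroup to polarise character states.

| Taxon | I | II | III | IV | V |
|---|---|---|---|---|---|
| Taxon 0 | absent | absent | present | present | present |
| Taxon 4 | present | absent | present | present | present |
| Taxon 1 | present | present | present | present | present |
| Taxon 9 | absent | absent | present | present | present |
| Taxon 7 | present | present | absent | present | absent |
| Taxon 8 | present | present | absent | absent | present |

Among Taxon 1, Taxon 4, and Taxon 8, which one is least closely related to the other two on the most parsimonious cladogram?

Character polarity is set by the outgroup: the derived state is whichever differs from the outgroup's state, so for III, IV, V the derived state is 'absent', and for the remaining characters it is 'present'.
I (derived state 'present') is shared by Taxon 1, Taxon 4, Taxon 7, and Taxon 8 — a synapomorphy uniting that clade.
Only Taxon 1, Taxon 7, and Taxon 8 show the derived state 'present' for II, supporting them as a clade.
III: derived state 'absent' in Taxon 7 and Taxon 8 only — synapomorphy for {Taxon 7, Taxon 8}.
IV: derived state 'absent' in Taxon 8 only — an autapomorphy, so it tells us nothing about relationships among taxa.
V (derived state 'absent') is unique to Taxon 7 (autapomorphy; uninformative for grouping).
Most parsimonious ingroup topology: ((Taxon 4,(Taxon 1,(Taxon 7,Taxon 8))),Taxon 9).
Taxon 1 and Taxon 8 share a more recent common ancestor with each other than either does with Taxon 4, so Taxon 4 is the least closely related of the three.

Taxon 4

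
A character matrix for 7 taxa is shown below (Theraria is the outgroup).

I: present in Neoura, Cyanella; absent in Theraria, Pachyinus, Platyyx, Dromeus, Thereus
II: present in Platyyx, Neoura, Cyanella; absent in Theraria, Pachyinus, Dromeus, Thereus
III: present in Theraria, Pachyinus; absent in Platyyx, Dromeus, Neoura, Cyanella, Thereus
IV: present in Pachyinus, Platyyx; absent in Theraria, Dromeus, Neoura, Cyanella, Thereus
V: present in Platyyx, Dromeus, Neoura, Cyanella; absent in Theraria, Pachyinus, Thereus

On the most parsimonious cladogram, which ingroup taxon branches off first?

Character polarity is set by the outgroup: the derived state is whichever differs from the outgroup's state, so for III the derived state is 'absent', and for the remaining characters it is 'present'.
I: derived state 'present' in Cyanella and Neoura only — synapomorphy for {Cyanella, Neoura}.
Only Cyanella, Neoura, and Platyyx show the derived state 'present' for II, supporting them as a clade.
III (derived state 'absent') is shared by Cyanella, Dromeus, Neoura, Platyyx, and Thereus — a synapomorphy uniting that clade.
IV (state 'present') occurs in Pachyinus and Platyyx but conflicts with the nesting implied by the other characters — most parsimoniously interpreted as homoplasy.
Only Cyanella, Dromeus, Neoura, and Platyyx show the derived state 'present' for V, supporting them as a clade.
Most parsimonious ingroup topology: (Pachyinus,(((Platyyx,(Neoura,Cyanella)),Dromeus),Thereus)).
Pachyinus is sister to the clade containing all other ingroup taxa, so it is the earliest-diverging (most basal) ingroup lineage.

Pachyinus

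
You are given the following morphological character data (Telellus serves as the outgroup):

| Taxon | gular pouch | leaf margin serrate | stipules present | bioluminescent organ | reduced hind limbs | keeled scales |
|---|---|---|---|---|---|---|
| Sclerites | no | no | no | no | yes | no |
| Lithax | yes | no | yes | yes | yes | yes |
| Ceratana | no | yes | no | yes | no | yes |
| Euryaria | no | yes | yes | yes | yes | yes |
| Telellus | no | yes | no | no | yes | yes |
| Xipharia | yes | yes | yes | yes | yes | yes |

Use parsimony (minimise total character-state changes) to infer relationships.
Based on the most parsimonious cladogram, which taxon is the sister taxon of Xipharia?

Lithax

Character polarity is set by the outgroup: the derived state is whichever differs from the outgroup's state, so for leaf margin serrate, reduced hind limbs, keeled scales the derived state is 'no', and for the remaining characters it is 'yes'.
Only Lithax and Xipharia show the derived state 'yes' for gular pouch, supporting them as a clade.
leaf margin serrate groups Lithax and Sclerites, which is incompatible with the clades supported by the remaining characters; treating it as convergent (homoplasy) costs fewer steps than any alternative tree.
stipules present: derived state 'yes' in Euryaria, Lithax, and Xipharia only — synapomorphy for {Euryaria, Lithax, Xipharia}.
bioluminescent organ: derived state 'yes' in Ceratana, Euryaria, Lithax, and Xipharia only — synapomorphy for {Ceratana, Euryaria, Lithax, Xipharia}.
reduced hind limbs: derived state 'no' in Ceratana only — an autapomorphy, so it tells us nothing about relationships among taxa.
keeled scales (derived state 'no') is unique to Sclerites (autapomorphy; uninformative for grouping).
Most parsimonious ingroup topology: (Sclerites,(Ceratana,((Lithax,Xipharia),Euryaria))).
Xipharia and Lithax form a cherry on this tree, so they are sister taxa.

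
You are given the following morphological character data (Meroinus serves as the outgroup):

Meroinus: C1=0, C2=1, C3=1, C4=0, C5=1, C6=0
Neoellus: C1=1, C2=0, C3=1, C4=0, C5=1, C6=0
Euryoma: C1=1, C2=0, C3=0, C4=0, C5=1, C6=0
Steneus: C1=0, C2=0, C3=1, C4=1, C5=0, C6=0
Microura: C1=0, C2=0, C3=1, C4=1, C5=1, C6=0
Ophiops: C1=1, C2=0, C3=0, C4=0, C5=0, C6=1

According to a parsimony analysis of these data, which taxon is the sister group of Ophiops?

Euryoma

Character polarity is set by the outgroup: the derived state is whichever differs from the outgroup's state, so for C2, C3, C5 the derived state is '0', and for the remaining characters it is '1'.
Only Euryoma, Neoellus, and Ophiops show the derived state '1' for C1, supporting them as a clade.
All ingroup taxa share the derived state '0' for C2; it defines the ingroup but does not resolve relationships within it.
C3 (derived state '0') is shared by Euryoma and Ophiops — a synapomorphy uniting that clade.
C4 (derived state '1') is shared by Microura and Steneus — a synapomorphy uniting that clade.
C5 groups Ophiops and Steneus, which is incompatible with the clades supported by the remaining characters; treating it as convergent (homoplasy) costs fewer steps than any alternative tree.
C6 (derived state '1') is unique to Ophiops (autapomorphy; uninformative for grouping).
Most parsimonious ingroup topology: ((Neoellus,(Euryoma,Ophiops)),(Steneus,Microura)).
Ophiops and Euryoma form a cherry on this tree, so they are sister taxa.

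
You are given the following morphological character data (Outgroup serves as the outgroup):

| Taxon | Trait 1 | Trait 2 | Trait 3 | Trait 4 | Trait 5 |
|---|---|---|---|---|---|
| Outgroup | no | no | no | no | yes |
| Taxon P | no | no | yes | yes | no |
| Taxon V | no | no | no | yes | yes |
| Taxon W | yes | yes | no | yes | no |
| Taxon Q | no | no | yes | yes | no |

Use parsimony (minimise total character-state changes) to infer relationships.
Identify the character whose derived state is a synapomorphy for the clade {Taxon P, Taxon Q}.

Trait 3

Character polarity is set by the outgroup: the derived state is whichever differs from the outgroup's state, so for Trait 5 the derived state is 'no', and for the remaining characters it is 'yes'.
Trait 1 (derived state 'yes') is unique to Taxon W (autapomorphy; uninformative for grouping).
Trait 2: derived state 'yes' in Taxon W only — an autapomorphy, so it tells us nothing about relationships among taxa.
Trait 3: derived state 'yes' in Taxon P and Taxon Q only — synapomorphy for {Taxon P, Taxon Q}.
All ingroup taxa share the derived state 'yes' for Trait 4; it defines the ingroup but does not resolve relationships within it.
Only Taxon P, Taxon Q, and Taxon W show the derived state 'no' for Trait 5, supporting them as a clade.
Most parsimonious ingroup topology: (((Taxon P,Taxon Q),Taxon W),Taxon V).
The clade {Taxon P, Taxon Q} is supported by Trait 3: its derived state 'yes' occurs in exactly those taxa and in no other taxon (including the outgroup).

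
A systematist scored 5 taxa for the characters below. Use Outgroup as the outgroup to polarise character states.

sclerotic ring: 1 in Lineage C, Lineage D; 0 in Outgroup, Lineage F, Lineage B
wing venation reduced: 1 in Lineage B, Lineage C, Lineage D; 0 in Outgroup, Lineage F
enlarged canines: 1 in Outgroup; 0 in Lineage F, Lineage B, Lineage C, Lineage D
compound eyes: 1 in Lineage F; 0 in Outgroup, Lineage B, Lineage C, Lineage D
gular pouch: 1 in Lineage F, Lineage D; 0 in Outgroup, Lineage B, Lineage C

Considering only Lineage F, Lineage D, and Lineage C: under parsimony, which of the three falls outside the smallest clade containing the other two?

Character polarity is set by the outgroup: the derived state is whichever differs from the outgroup's state, so for enlarged canines the derived state is '0', and for the remaining characters it is '1'.
sclerotic ring (derived state '1') is shared by Lineage C and Lineage D — a synapomorphy uniting that clade.
wing venation reduced (derived state '1') is shared by Lineage B, Lineage C, and Lineage D — a synapomorphy uniting that clade.
enlarged canines (derived state '0') is shared by all ingroup taxa — unites the whole ingroup.
compound eyes (derived state '1') is unique to Lineage F (autapomorphy; uninformative for grouping).
gular pouch groups Lineage D and Lineage F, which is incompatible with the clades supported by the remaining characters; treating it as convergent (homoplasy) costs fewer steps than any alternative tree.
Most parsimonious ingroup topology: (Lineage F,(Lineage B,(Lineage C,Lineage D))).
Lineage C and Lineage D share a more recent common ancestor with each other than either does with Lineage F, so Lineage F is the least closely related of the three.

Lineage F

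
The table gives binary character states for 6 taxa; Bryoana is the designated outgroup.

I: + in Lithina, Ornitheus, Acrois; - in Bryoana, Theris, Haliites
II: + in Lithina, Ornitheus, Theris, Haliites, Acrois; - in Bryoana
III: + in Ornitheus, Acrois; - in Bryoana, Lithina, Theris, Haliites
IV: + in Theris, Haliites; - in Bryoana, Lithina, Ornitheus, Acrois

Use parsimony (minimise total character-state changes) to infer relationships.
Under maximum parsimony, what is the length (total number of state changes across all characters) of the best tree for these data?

The outgroup has state '-' for every character, so '+' is the derived state throughout.
I (derived state '+') is shared by Acrois, Lithina, and Ornitheus — a synapomorphy uniting that clade.
II (derived state '+') is shared by all ingroup taxa — unites the whole ingroup.
III (derived state '+') is shared by Acrois and Ornitheus — a synapomorphy uniting that clade.
IV: derived state '+' in Haliites and Theris only — synapomorphy for {Haliites, Theris}.
Most parsimonious ingroup topology: (((Ornitheus,Acrois),Lithina),(Theris,Haliites)).
Changes per character on this tree: I: 1; II: 1; III: 1; IV: 1.
Total = 4.

4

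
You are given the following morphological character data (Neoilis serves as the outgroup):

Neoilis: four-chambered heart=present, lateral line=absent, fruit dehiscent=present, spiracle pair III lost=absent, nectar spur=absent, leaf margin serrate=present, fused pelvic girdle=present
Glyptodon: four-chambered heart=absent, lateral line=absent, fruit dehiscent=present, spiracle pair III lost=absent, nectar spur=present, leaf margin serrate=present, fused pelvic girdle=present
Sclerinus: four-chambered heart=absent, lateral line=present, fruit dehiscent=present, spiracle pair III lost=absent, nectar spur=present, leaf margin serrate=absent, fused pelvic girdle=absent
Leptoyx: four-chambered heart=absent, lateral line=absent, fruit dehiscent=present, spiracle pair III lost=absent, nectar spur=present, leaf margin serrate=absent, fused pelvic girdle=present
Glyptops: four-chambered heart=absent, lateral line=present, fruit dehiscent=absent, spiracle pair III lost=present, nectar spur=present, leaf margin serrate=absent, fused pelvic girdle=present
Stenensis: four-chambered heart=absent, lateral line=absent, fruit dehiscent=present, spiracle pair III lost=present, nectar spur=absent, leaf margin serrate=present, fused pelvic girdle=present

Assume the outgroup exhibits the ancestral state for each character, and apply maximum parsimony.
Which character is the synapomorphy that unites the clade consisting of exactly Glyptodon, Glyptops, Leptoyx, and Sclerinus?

nectar spur

Character polarity is set by the outgroup: the derived state is whichever differs from the outgroup's state, so for four-chambered heart, fruit dehiscent, leaf margin serrate, fused pelvic girdle the derived state is 'absent', and for the remaining characters it is 'present'.
All ingroup taxa share the derived state 'absent' for four-chambered heart; it defines the ingroup but does not resolve relationships within it.
lateral line: derived state 'present' in Glyptops and Sclerinus only — synapomorphy for {Glyptops, Sclerinus}.
fruit dehiscent (derived state 'absent') is unique to Glyptops (autapomorphy; uninformative for grouping).
spiracle pair III lost groups Glyptops and Stenensis, which is incompatible with the clades supported by the remaining characters; treating it as convergent (homoplasy) costs fewer steps than any alternative tree.
nectar spur (derived state 'present') is shared by Glyptodon, Glyptops, Leptoyx, and Sclerinus — a synapomorphy uniting that clade.
leaf margin serrate: derived state 'absent' in Glyptops, Leptoyx, and Sclerinus only — synapomorphy for {Glyptops, Leptoyx, Sclerinus}.
fused pelvic girdle (derived state 'absent') is unique to Sclerinus (autapomorphy; uninformative for grouping).
Most parsimonious ingroup topology: ((Glyptodon,((Sclerinus,Glyptops),Leptoyx)),Stenensis).
The clade {Glyptodon, Glyptops, Leptoyx, Sclerinus} is supported by nectar spur: its derived state 'present' occurs in exactly those taxa and in no other taxon (including the outgroup).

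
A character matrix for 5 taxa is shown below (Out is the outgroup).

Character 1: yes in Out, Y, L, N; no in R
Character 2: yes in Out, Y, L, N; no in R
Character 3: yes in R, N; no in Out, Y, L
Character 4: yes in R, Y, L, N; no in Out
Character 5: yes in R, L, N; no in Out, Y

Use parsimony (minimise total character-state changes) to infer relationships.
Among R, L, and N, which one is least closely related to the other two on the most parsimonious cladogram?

L

Character polarity is set by the outgroup: the derived state is whichever differs from the outgroup's state, so for Character 1, Character 2 the derived state is 'no', and for the remaining characters it is 'yes'.
Character 1 (derived state 'no') is unique to R (autapomorphy; uninformative for grouping).
Character 2 (derived state 'no') is unique to R (autapomorphy; uninformative for grouping).
Character 3 (derived state 'yes') is shared by N and R — a synapomorphy uniting that clade.
Character 4 (derived state 'yes') is shared by all ingroup taxa — unites the whole ingroup.
Character 5: derived state 'yes' in L, N, and R only — synapomorphy for {L, N, R}.
Most parsimonious ingroup topology: (((R,N),L),Y).
R and N share a more recent common ancestor with each other than either does with L, so L is the least closely related of the three.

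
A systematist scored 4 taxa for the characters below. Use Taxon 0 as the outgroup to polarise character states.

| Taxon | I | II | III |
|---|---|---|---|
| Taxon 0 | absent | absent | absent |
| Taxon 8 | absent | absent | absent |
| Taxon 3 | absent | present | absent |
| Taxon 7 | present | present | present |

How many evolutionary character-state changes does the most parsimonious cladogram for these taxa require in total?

3

The outgroup has state 'absent' for every character, so 'present' is the derived state throughout.
I (derived state 'present') is unique to Taxon 7 (autapomorphy; uninformative for grouping).
Only Taxon 3 and Taxon 7 show the derived state 'present' for II, supporting them as a clade.
III: derived state 'present' in Taxon 7 only — an autapomorphy, so it tells us nothing about relationships among taxa.
Most parsimonious ingroup topology: ((Taxon 3,Taxon 7),Taxon 8).
Changes per character on this tree: I: 1; II: 1; III: 1.
Total = 3.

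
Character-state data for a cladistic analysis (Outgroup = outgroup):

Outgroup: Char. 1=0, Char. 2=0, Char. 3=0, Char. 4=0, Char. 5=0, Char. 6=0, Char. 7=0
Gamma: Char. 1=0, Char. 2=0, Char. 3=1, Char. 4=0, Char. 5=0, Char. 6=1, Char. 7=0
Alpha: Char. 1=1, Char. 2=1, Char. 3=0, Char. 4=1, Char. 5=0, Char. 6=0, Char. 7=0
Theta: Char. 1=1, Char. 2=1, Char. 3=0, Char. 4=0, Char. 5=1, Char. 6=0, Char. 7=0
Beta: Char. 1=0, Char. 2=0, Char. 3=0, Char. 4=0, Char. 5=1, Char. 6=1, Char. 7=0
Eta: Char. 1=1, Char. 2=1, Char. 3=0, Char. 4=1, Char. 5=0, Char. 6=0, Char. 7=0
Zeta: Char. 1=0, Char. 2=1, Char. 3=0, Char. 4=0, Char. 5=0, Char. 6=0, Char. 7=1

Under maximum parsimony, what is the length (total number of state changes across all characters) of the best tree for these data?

8

The outgroup has state '0' for every character, so '1' is the derived state throughout.
Only Alpha, Eta, and Theta show the derived state '1' for Char. 1, supporting them as a clade.
Only Alpha, Eta, Theta, and Zeta show the derived state '1' for Char. 2, supporting them as a clade.
Char. 3: derived state '1' in Gamma only — an autapomorphy, so it tells us nothing about relationships among taxa.
Char. 4 (derived state '1') is shared by Alpha and Eta — a synapomorphy uniting that clade.
Char. 5 groups Beta and Theta, which is incompatible with the clades supported by the remaining characters; treating it as convergent (homoplasy) costs fewer steps than any alternative tree.
Only Beta and Gamma show the derived state '1' for Char. 6, supporting them as a clade.
Char. 7 (derived state '1') is unique to Zeta (autapomorphy; uninformative for grouping).
Most parsimonious ingroup topology: ((Gamma,Beta),(((Alpha,Eta),Theta),Zeta)).
Changes per character on this tree: Char. 1: 1; Char. 2: 1; Char. 3: 1; Char. 4: 1; Char. 5: 2; Char. 6: 1; Char. 7: 1.
Total = 8.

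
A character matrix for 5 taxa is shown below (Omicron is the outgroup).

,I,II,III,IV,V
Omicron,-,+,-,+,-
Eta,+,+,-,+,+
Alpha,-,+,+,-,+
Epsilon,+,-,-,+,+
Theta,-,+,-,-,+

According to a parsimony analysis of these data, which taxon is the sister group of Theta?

Character polarity is set by the outgroup: the derived state is whichever differs from the outgroup's state, so for II, IV the derived state is '-', and for the remaining characters it is '+'.
I: derived state '+' in Epsilon and Eta only — synapomorphy for {Epsilon, Eta}.
II (derived state '-') is unique to Epsilon (autapomorphy; uninformative for grouping).
III (derived state '+') is unique to Alpha (autapomorphy; uninformative for grouping).
Only Alpha and Theta show the derived state '-' for IV, supporting them as a clade.
V (derived state '+') is shared by all ingroup taxa — unites the whole ingroup.
Most parsimonious ingroup topology: ((Eta,Epsilon),(Alpha,Theta)).
Theta and Alpha form a cherry on this tree, so they are sister taxa.

Alpha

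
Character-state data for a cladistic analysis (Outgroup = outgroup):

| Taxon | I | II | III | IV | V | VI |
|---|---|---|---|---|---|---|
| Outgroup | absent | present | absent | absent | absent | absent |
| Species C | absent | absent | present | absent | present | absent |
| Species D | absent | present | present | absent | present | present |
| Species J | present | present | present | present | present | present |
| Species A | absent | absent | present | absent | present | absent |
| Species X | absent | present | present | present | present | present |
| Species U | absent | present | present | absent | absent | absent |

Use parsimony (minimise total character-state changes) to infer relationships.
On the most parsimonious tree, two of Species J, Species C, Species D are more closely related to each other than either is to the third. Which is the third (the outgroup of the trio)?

Species C

Character polarity is set by the outgroup: the derived state is whichever differs from the outgroup's state, so for II the derived state is 'absent', and for the remaining characters it is 'present'.
I: derived state 'present' in Species J only — an autapomorphy, so it tells us nothing about relationships among taxa.
II (derived state 'absent') is shared by Species A and Species C — a synapomorphy uniting that clade.
All ingroup taxa share the derived state 'present' for III; it defines the ingroup but does not resolve relationships within it.
Only Species J and Species X show the derived state 'present' for IV, supporting them as a clade.
V (derived state 'present') is shared by Species A, Species C, Species D, Species J, and Species X — a synapomorphy uniting that clade.
VI: derived state 'present' in Species D, Species J, and Species X only — synapomorphy for {Species D, Species J, Species X}.
Most parsimonious ingroup topology: (((Species C,Species A),(Species D,(Species J,Species X))),Species U).
Species D and Species J share a more recent common ancestor with each other than either does with Species C, so Species C is the least closely related of the three.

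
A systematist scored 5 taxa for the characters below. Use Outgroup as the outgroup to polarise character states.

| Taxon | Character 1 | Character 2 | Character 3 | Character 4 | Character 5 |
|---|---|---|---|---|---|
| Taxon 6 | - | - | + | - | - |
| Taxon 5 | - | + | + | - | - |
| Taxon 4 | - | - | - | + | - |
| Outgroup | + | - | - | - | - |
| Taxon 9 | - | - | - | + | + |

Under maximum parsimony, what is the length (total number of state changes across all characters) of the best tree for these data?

Character polarity is set by the outgroup: the derived state is whichever differs from the outgroup's state, so for Character 1 the derived state is '-', and for the remaining characters it is '+'.
All ingroup taxa share the derived state '-' for Character 1; it defines the ingroup but does not resolve relationships within it.
Character 2 (derived state '+') is unique to Taxon 5 (autapomorphy; uninformative for grouping).
Character 3 (derived state '+') is shared by Taxon 5 and Taxon 6 — a synapomorphy uniting that clade.
Character 4: derived state '+' in Taxon 4 and Taxon 9 only — synapomorphy for {Taxon 4, Taxon 9}.
Character 5: derived state '+' in Taxon 9 only — an autapomorphy, so it tells us nothing about relationships among taxa.
Most parsimonious ingroup topology: ((Taxon 5,Taxon 6),(Taxon 4,Taxon 9)).
Changes per character on this tree: Character 1: 1; Character 2: 1; Character 3: 1; Character 4: 1; Character 5: 1.
Total = 5.

5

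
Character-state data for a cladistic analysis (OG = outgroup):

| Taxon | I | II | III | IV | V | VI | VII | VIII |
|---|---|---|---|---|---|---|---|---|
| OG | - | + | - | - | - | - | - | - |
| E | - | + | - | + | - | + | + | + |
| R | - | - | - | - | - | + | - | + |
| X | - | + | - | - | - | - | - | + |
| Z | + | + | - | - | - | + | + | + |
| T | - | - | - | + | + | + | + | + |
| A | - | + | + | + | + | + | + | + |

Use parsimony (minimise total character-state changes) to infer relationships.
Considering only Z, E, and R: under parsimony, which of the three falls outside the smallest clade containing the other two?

Character polarity is set by the outgroup: the derived state is whichever differs from the outgroup's state, so for II the derived state is '-', and for the remaining characters it is '+'.
I (derived state '+') is unique to Z (autapomorphy; uninformative for grouping).
II groups R and T, which is incompatible with the clades supported by the remaining characters; treating it as convergent (homoplasy) costs fewer steps than any alternative tree.
III: derived state '+' in A only — an autapomorphy, so it tells us nothing about relationships among taxa.
IV (derived state '+') is shared by A, E, and T — a synapomorphy uniting that clade.
Only A and T show the derived state '+' for V, supporting them as a clade.
VI: derived state '+' in A, E, R, T, and Z only — synapomorphy for {A, E, R, T, Z}.
VII (derived state '+') is shared by A, E, T, and Z — a synapomorphy uniting that clade.
All ingroup taxa share the derived state '+' for VIII; it defines the ingroup but does not resolve relationships within it.
Most parsimonious ingroup topology: ((((E,(T,A)),Z),R),X).
Z and E share a more recent common ancestor with each other than either does with R, so R is the least closely related of the three.

R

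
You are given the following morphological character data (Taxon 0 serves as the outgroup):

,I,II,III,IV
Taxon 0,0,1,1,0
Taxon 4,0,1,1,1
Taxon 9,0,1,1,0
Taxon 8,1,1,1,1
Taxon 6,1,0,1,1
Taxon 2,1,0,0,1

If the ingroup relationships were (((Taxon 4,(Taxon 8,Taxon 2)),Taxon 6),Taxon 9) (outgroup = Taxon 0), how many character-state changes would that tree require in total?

6

Map each character onto (((Taxon 4,(Taxon 8,Taxon 2)),Taxon 6),Taxon 9) (rooted by Taxon 0) and count the minimum state changes it requires (Fitch parsimony):
I: 2; II: 2; III: 1; IV: 1.
Total tree length = 6.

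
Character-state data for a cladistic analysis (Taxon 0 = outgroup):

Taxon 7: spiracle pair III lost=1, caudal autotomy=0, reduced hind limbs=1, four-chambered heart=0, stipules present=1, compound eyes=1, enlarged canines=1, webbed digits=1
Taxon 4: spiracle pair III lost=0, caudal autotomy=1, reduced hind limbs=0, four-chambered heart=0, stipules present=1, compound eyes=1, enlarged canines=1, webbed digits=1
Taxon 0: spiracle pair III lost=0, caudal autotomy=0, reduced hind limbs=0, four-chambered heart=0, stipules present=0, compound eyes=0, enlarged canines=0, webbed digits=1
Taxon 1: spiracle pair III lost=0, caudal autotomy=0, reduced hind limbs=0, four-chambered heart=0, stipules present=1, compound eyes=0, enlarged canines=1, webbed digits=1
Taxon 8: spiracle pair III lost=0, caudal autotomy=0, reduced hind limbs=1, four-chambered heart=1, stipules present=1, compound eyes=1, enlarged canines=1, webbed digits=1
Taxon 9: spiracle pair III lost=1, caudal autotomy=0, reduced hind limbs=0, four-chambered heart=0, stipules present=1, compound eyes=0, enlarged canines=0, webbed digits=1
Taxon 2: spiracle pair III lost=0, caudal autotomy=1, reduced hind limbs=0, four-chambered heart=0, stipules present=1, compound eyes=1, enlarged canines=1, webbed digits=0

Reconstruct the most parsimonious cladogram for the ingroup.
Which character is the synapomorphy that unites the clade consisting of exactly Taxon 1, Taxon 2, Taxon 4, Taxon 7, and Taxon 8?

Character polarity is set by the outgroup: the derived state is whichever differs from the outgroup's state, so for webbed digits the derived state is '0', and for the remaining characters it is '1'.
spiracle pair III lost (state '1') occurs in Taxon 7 and Taxon 9 but conflicts with the nesting implied by the other characters — most parsimoniously interpreted as homoplasy.
Only Taxon 2 and Taxon 4 show the derived state '1' for caudal autotomy, supporting them as a clade.
reduced hind limbs (derived state '1') is shared by Taxon 7 and Taxon 8 — a synapomorphy uniting that clade.
four-chambered heart: derived state '1' in Taxon 8 only — an autapomorphy, so it tells us nothing about relationships among taxa.
All ingroup taxa share the derived state '1' for stipules present; it defines the ingroup but does not resolve relationships within it.
compound eyes: derived state '1' in Taxon 2, Taxon 4, Taxon 7, and Taxon 8 only — synapomorphy for {Taxon 2, Taxon 4, Taxon 7, Taxon 8}.
enlarged canines: derived state '1' in Taxon 1, Taxon 2, Taxon 4, Taxon 7, and Taxon 8 only — synapomorphy for {Taxon 1, Taxon 2, Taxon 4, Taxon 7, Taxon 8}.
webbed digits (derived state '0') is unique to Taxon 2 (autapomorphy; uninformative for grouping).
Most parsimonious ingroup topology: ((((Taxon 2,Taxon 4),(Taxon 8,Taxon 7)),Taxon 1),Taxon 9).
The clade {Taxon 1, Taxon 2, Taxon 4, Taxon 7, Taxon 8} is supported by enlarged canines: its derived state '1' occurs in exactly those taxa and in no other taxon (including the outgroup).

enlarged canines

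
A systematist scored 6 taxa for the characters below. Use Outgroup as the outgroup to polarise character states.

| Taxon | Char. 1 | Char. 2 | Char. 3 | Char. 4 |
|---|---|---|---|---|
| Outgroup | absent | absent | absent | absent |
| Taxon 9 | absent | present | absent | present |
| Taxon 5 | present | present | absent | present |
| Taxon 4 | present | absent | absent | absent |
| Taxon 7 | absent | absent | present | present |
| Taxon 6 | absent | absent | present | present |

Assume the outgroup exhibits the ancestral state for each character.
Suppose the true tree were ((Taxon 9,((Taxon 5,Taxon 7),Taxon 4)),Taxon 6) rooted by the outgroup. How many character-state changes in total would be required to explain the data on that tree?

Map each character onto ((Taxon 9,((Taxon 5,Taxon 7),Taxon 4)),Taxon 6) (rooted by Outgroup) and count the minimum state changes it requires (Fitch parsimony):
Char. 1: 2; Char. 2: 2; Char. 3: 2; Char. 4: 2.
Total tree length = 8.

8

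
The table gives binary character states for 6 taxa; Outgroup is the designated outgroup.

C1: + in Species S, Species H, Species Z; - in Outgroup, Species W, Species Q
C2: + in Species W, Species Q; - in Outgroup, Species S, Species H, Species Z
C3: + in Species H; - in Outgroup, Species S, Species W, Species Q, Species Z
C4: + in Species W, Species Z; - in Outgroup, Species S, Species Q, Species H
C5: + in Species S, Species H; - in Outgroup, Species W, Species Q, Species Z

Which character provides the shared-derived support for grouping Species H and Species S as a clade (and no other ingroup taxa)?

C5

The outgroup has state '-' for every character, so '+' is the derived state throughout.
C1: derived state '+' in Species H, Species S, and Species Z only — synapomorphy for {Species H, Species S, Species Z}.
Only Species Q and Species W show the derived state '+' for C2, supporting them as a clade.
C3: derived state '+' in Species H only — an autapomorphy, so it tells us nothing about relationships among taxa.
C4 (state '+') occurs in Species W and Species Z but conflicts with the nesting implied by the other characters — most parsimoniously interpreted as homoplasy.
C5: derived state '+' in Species H and Species S only — synapomorphy for {Species H, Species S}.
Most parsimonious ingroup topology: (((Species S,Species H),Species Z),(Species W,Species Q)).
The clade {Species H, Species S} is supported by C5: its derived state '+' occurs in exactly those taxa and in no other taxon (including the outgroup).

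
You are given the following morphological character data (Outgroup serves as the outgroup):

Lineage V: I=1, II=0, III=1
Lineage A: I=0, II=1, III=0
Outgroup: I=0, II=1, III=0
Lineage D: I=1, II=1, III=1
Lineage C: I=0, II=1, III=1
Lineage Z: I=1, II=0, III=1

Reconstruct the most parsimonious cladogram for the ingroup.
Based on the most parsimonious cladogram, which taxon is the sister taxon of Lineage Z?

Character polarity is set by the outgroup: the derived state is whichever differs from the outgroup's state, so for II the derived state is '0', and for the remaining characters it is '1'.
I (derived state '1') is shared by Lineage D, Lineage V, and Lineage Z — a synapomorphy uniting that clade.
II: derived state '0' in Lineage V and Lineage Z only — synapomorphy for {Lineage V, Lineage Z}.
III: derived state '1' in Lineage C, Lineage D, Lineage V, and Lineage Z only — synapomorphy for {Lineage C, Lineage D, Lineage V, Lineage Z}.
Most parsimonious ingroup topology: ((((Lineage V,Lineage Z),Lineage D),Lineage C),Lineage A).
Lineage Z and Lineage V form a cherry on this tree, so they are sister taxa.

Lineage V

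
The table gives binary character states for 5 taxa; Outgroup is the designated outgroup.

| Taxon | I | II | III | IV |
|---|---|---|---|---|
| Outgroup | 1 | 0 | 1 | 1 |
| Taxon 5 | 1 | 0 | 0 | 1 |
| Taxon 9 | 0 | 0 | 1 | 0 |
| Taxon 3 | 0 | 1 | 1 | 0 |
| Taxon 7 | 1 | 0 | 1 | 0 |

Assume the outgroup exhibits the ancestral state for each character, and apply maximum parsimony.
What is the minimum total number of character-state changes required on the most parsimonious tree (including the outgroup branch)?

4

Character polarity is set by the outgroup: the derived state is whichever differs from the outgroup's state, so for I, III, IV the derived state is '0', and for the remaining characters it is '1'.
I: derived state '0' in Taxon 3 and Taxon 9 only — synapomorphy for {Taxon 3, Taxon 9}.
II: derived state '1' in Taxon 3 only — an autapomorphy, so it tells us nothing about relationships among taxa.
III: derived state '0' in Taxon 5 only — an autapomorphy, so it tells us nothing about relationships among taxa.
Only Taxon 3, Taxon 7, and Taxon 9 show the derived state '0' for IV, supporting them as a clade.
Most parsimonious ingroup topology: (Taxon 5,((Taxon 9,Taxon 3),Taxon 7)).
Changes per character on this tree: I: 1; II: 1; III: 1; IV: 1.
Total = 4.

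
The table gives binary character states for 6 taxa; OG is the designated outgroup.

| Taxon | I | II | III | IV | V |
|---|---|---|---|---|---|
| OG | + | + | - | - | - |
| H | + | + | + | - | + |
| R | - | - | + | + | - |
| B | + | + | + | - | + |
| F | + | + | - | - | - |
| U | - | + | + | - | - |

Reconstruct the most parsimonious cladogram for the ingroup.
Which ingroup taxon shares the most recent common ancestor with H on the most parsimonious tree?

B

Character polarity is set by the outgroup: the derived state is whichever differs from the outgroup's state, so for I, II the derived state is '-', and for the remaining characters it is '+'.
I: derived state '-' in R and U only — synapomorphy for {R, U}.
II (derived state '-') is unique to R (autapomorphy; uninformative for grouping).
III (derived state '+') is shared by B, H, R, and U — a synapomorphy uniting that clade.
IV: derived state '+' in R only — an autapomorphy, so it tells us nothing about relationships among taxa.
V: derived state '+' in B and H only — synapomorphy for {B, H}.
Most parsimonious ingroup topology: (((H,B),(R,U)),F).
H and B form a cherry on this tree, so they are sister taxa.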